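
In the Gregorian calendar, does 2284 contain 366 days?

Yes

2284 is a leap year.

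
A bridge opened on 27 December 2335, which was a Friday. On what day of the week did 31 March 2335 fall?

Count forward from the earlier date (March 31, 2335) to the later (December 27, 2335):
March 2335: 31 − 31 = 0 days remain.
Then April (30), May (31), June (30), July (31), August (31), September (30), October (31), November (30): 30 + 31 + 30 + 31 + 31 + 30 + 31 + 30 = 244 days.
December 1–27, 2335: 27 days.
Total: 0 + 244 + 27 = 271 days.
271 mod 7 = 5, so 5 days before Friday is Sunday.

Sunday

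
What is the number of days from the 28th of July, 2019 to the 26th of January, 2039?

7122

Day-of-year of July 28, 2019: 209.
Day-of-year of January 26, 2039: 26.
2019 has 365 days, so 365 − 209 = 156 days remain in 2019.
Full years 2020–2038: 14 common + 5 leap = 14×365 + 5×366 = 6940 days.
Total: 156 + 6940 + 26 = 7122 days.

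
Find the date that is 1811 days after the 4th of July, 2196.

the 20th of June, 2201

Count 1811 days after July 4, 2196:
July 4, 2196 → July 4, 2197: 365 days.
July 4, 2197 → July 4, 2198: 365 days.
July 4, 2198 → July 4, 2199: 365 days.
July 4, 2199 → July 4, 2200: 365 days (2200 is not a leap year (divisible by 100 but not 400)).
July 2200: 31 − 4 = 27 days remain.
Then 10 full months totalling 304 days.
June 1–20, 2201: 20 days.
Residual: 351 days.
Total: 1811 days.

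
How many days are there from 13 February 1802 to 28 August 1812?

3849

Day-of-year of February 13, 1802: 44.
Day-of-year of August 28, 1812: 241.
1802 has 365 days, so 365 − 44 = 321 days remain in 1802.
Full years 1803–1811: 7 common + 2 leap = 7×365 + 2×366 = 3287 days.
Total: 321 + 3287 + 241 = 3849 days.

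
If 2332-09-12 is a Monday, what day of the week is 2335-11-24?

Sunday

Day-of-year of September 12, 2332: 256.
Day-of-year of November 24, 2335: 328.
2332 has 366 days, so 366 − 256 = 110 days remain in 2332.
Full years: 2333: 365; 2334: 365. Sum = 730.
Total: 110 + 730 + 328 = 1168 days.
1168 mod 7 = 6, so 6 days after Monday is Sunday.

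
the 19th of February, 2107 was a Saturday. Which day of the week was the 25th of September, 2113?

Monday

February 19, 2107 → February 19, 2108: 365 days.
February 19, 2108 → February 19, 2109: 366 days (2108 is a leap year).
February 19, 2109 → February 19, 2110: 365 days.
February 19, 2110 → February 19, 2111: 365 days.
February 19, 2111 → February 19, 2112: 365 days.
February 19, 2112 → February 19, 2113: 366 days (2112 is a leap year).
February 2113: 28 − 19 = 9 days remain (2113 is not a leap year, so February has 28 days).
Then March (31), April (30), May (31), June (30), July (31), August (31): 31 + 30 + 31 + 30 + 31 + 31 = 184 days.
September 1–25, 2113: 25 days.
Residual: 218 days.
Total: 2410 days.
2410 mod 7 = 2, so 2 days after Saturday is Monday.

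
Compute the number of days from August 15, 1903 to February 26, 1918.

5309

Day-of-year of August 15, 1903: 227.
Day-of-year of February 26, 1918: 57.
1903 has 365 days, so 365 − 227 = 138 days remain in 1903.
Full years 1904–1917: 10 common + 4 leap = 10×365 + 4×366 = 5114 days.
Total: 138 + 5114 + 57 = 5309 days.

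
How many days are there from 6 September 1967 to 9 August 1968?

September 1967: 30 − 6 = 24 days remain.
Then 10 full months totalling 305 days.
August 1–9, 1968: 9 days.
Total: 24 + 305 + 9 = 338 days.

338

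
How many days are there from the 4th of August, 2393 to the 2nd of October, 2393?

August 2393: 31 − 4 = 27 days remain.
Then September (30): 30 days.
October 1–2, 2393: 2 days.
Total: 27 + 30 + 2 = 59 days.

59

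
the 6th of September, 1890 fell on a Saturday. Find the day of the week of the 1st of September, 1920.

From September 6, 1890 to September 6, 1919: 29 years, of which 6 contain a Feb 29 — 23×365 + 6×366 = 10591 days.
(1900 is not a leap year (divisible by 100 but not 400).)
September 1919: 30 − 6 = 24 days remain.
Then 11 full months totalling 336 days.
September 1, 1920: 1 day.
Residual: 361 days.
Total: 10952 days.
10952 mod 7 = 4, so 4 days after Saturday is Wednesday.

Wednesday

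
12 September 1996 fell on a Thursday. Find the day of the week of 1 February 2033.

From September 12, 1996 to September 12, 2032: 36 years, of which 9 contain a Feb 29 — 27×365 + 9×366 = 13149 days.
(2000 is a leap year (divisible by 400).)
September 2032: 30 − 12 = 18 days remain.
Then October (31), November (30), December (31), January (31): 31 + 30 + 31 + 31 = 123 days.
February 1, 2033: 1 day (2033 is not a leap year).
Residual: 142 days.
Total: 13291 days.
13291 mod 7 = 5, so 5 days after Thursday is Tuesday.

Tuesday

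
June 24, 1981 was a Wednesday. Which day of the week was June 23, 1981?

Count forward from the earlier date (June 23, 1981) to the later (June 24, 1981):
Within June 1981: 24 − 23 = 1 day.
1 mod 7 = 1, so 1 day before Wednesday is Tuesday.

Tuesday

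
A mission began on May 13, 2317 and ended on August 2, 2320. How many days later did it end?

1177

May 13, 2317 → May 13, 2318: 365 days.
May 13, 2318 → May 13, 2319: 365 days.
May 13, 2319 → May 13, 2320: 366 days (2320 is a leap year).
May 2320: 31 − 13 = 18 days remain.
Then June (30), July (31): 30 + 31 = 61 days.
August 1–2, 2320: 2 days.
Residual: 81 days.
Total: 1177 days.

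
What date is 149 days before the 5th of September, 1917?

the 9th of April, 1917

Count 149 days before September 5, 1917:
April 1917: 30 − 9 = 21 days remain.
Then May (31), June (30), July (31), August (31): 31 + 30 + 31 + 31 = 123 days.
September 1–5, 1917: 5 days.
Total: 21 + 123 + 5 = 149 days.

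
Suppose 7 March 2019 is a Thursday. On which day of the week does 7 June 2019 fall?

Friday

March 2019: 31 − 7 = 24 days remain.
Then April (30), May (31): 30 + 31 = 61 days.
June 1–7, 2019: 7 days.
Total: 24 + 61 + 7 = 92 days.
92 mod 7 = 1, so 1 day after Thursday is Friday.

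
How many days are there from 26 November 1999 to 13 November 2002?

Day-of-year of November 26, 1999: 330.
Day-of-year of November 13, 2002: 317.
1999 has 365 days, so 365 − 330 = 35 days remain in 1999.
Full years: 2000: 366; 2001: 365. Sum = 731.
Total: 35 + 731 + 317 = 1083 days.

1083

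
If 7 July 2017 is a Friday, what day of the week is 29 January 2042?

Day-of-year of July 7, 2017: 188.
Day-of-year of January 29, 2042: 29.
2017 has 365 days, so 365 − 188 = 177 days remain in 2017.
Full years 2018–2041: 18 common + 6 leap = 18×365 + 6×366 = 8766 days.
Total: 177 + 8766 + 29 = 8972 days.
8972 mod 7 = 5, so 5 days after Friday is Wednesday.

Wednesday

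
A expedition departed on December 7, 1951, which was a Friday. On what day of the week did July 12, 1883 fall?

Thursday

Count forward from the earlier date (July 12, 1883) to the later (December 7, 1951):
Day-of-year of July 12, 1883: 193.
Day-of-year of December 7, 1951: 341.
1883 has 365 days, so 365 − 193 = 172 days remain in 1883.
Full years 1884–1950: 51 common + 16 leap = 51×365 + 16×366 = 24471 days.
Total: 172 + 24471 + 341 = 24984 days.
24984 mod 7 = 1, so 1 day before Friday is Thursday.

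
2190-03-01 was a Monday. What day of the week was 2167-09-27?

Sunday

Count forward from the earlier date (September 27, 2167) to the later (March 1, 2190):
From September 27, 2167 to September 27, 2189: 22 years, of which 6 contain a Feb 29 — 16×365 + 6×366 = 8036 days.
September 2189: 30 − 27 = 3 days remain.
Then October (31), November (30), December (31), January (31), February 2190 (28): 31 + 30 + 31 + 31 + 28 = 151 days.
March 1, 2190: 1 day.
Residual: 155 days.
Total: 8191 days.
8191 mod 7 = 1, so 1 day before Monday is Sunday.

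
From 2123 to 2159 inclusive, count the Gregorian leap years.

9

Years divisible by 4 in [2123, 2159]: 2124, 2128, 2132, 2136, 2140, 2144, 2148, 2152, 2156.
No century exceptions apply. Count: 9.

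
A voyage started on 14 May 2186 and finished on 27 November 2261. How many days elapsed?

27590

Day-of-year of May 14, 2186: 134.
Day-of-year of November 27, 2261: 331.
2186 has 365 days, so 365 − 134 = 231 days remain in 2186.
Full years 2187–2260: 56 common + 18 leap = 56×365 + 18×366 = 27028 days.
Total: 231 + 27028 + 331 = 27590 days.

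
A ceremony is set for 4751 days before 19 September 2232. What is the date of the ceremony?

17 September 2219

Count 4751 days before September 19, 2232:
From September 17, 2219 to September 17, 2232: 13 years, of which 4 contain a Feb 29 — 9×365 + 4×366 = 4749 days.
Within September 2232: 19 − 17 = 2 days.
Total: 4751 days.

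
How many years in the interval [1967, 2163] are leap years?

Years divisible by 4: 1968, 1972, …, 2160 — 49 in all.
Of these, 2100 is divisible by 100 but not 400, so not leap.
2000 is divisible by 400, so still leap.
Leap years: 49 − 1 = 48.

48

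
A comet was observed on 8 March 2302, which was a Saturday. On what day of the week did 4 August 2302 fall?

March 2302: 31 − 8 = 23 days remain.
Then April (30), May (31), June (30), July (31): 30 + 31 + 30 + 31 = 122 days.
August 1–4, 2302: 4 days.
Total: 23 + 122 + 4 = 149 days.
149 mod 7 = 2, so 2 days after Saturday is Monday.

Monday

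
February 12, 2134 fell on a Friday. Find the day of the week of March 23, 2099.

Count forward from the earlier date (March 23, 2099) to the later (February 12, 2134):
Day-of-year of March 23, 2099: 82.
Day-of-year of February 12, 2134: 43.
2099 has 365 days, so 365 − 82 = 283 days remain in 2099.
Full years 2100–2133: 26 common + 8 leap = 26×365 + 8×366 = 12418 days.
Total: 283 + 12418 + 43 = 12744 days.
12744 mod 7 = 4, so 4 days before Friday is Monday.

Monday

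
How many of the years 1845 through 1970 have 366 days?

30

Years divisible by 4: 1848, 1852, …, 1968 — 31 in all.
Of these, 1900 is divisible by 100 but not 400, so not leap.
Leap years: 31 − 1 = 30.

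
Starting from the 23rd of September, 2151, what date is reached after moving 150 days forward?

the 20th of February, 2152

Count 150 days after September 23, 2151:
September 2151: 30 − 23 = 7 days remain.
Then October (31), November (30), December (31), January (31): 31 + 30 + 31 + 31 = 123 days.
February 1–20, 2152: 20 days (2152 is a leap year).
Residual: 150 days.
Total: 150 days.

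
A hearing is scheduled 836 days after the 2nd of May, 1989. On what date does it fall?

the 16th of August, 1991

Count 836 days after May 2, 1989:
May 1989: 31 − 2 = 29 days remain.
Then 26 full months totalling 791 days.
August 1–16, 1991: 16 days.
Total: 29 + 791 + 16 = 836 days.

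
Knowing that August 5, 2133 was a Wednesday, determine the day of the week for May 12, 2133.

Tuesday

Count forward from the earlier date (May 12, 2133) to the later (August 5, 2133):
May 2133: 31 − 12 = 19 days remain.
Then June (30), July (31): 30 + 31 = 61 days.
August 1–5, 2133: 5 days.
Total: 19 + 61 + 5 = 85 days.
85 mod 7 = 1, so 1 day before Wednesday is Tuesday.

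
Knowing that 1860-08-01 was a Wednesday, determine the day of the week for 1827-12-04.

Count forward from the earlier date (December 4, 1827) to the later (August 1, 1860):
Day-of-year of December 4, 1827: 338.
Day-of-year of August 1, 1860: 214.
1827 has 365 days, so 365 − 338 = 27 days remain in 1827.
Full years 1828–1859: 24 common + 8 leap = 24×365 + 8×366 = 11688 days.
Total: 27 + 11688 + 214 = 11929 days.
11929 mod 7 = 1, so 1 day before Wednesday is Tuesday.

Tuesday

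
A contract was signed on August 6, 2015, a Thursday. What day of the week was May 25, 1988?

Count forward from the earlier date (May 25, 1988) to the later (August 6, 2015):
Day-of-year of May 25, 1988: 146.
Day-of-year of August 6, 2015: 218.
1988 has 366 days, so 366 − 146 = 220 days remain in 1988.
Full years 1989–2014: 20 common + 6 leap = 20×365 + 6×366 = 9496 days.
Total: 220 + 9496 + 218 = 9934 days.
9934 mod 7 = 1, so 1 day before Thursday is Wednesday.

Wednesday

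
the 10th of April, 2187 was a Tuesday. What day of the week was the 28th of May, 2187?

Monday

April 2187: 30 − 10 = 20 days remain.
May 1–28, 2187: 28 days.
Total: 20 + 28 = 48 days.
48 mod 7 = 6, so 6 days after Tuesday is Monday.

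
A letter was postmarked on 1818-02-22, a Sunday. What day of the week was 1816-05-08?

Count forward from the earlier date (May 8, 1816) to the later (February 22, 1818):
May 8, 1816 → May 8, 1817: 365 days.
May 1817: 31 − 8 = 23 days remain.
Then June (30), July (31), August (31), September (30), October (31), November (30), December (31), January (31): 30 + 31 + 31 + 30 + 31 + 30 + 31 + 31 = 245 days.
February 1–22, 1818: 22 days (1818 is not a leap year).
Residual: 290 days.
Total: 655 days.
655 mod 7 = 4, so 4 days before Sunday is Wednesday.

Wednesday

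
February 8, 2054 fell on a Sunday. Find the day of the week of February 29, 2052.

Thursday

Count forward from the earlier date (February 29, 2052) to the later (February 8, 2054):
February 2052: 29 − 29 = 0 days remain (2052 is a leap year, so February has 29 days).
Then 23 full months totalling 702 days.
February 1–8, 2054: 8 days (2054 is not a leap year).
Total: 0 + 702 + 8 = 710 days.
710 mod 7 = 3, so 3 days before Sunday is Thursday.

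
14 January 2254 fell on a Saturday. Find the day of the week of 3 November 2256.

Monday

January 2254: 31 − 14 = 17 days remain.
Then 33 full months totalling 1004 days.
November 1–3, 2256: 3 days.
Total: 17 + 1004 + 3 = 1024 days.
1024 mod 7 = 2, so 2 days after Saturday is Monday.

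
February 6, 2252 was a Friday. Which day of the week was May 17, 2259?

From February 6, 2252 to February 6, 2259: 7 years, of which 2 contain a Feb 29 — 5×365 + 2×366 = 2557 days.
February 2259: 28 − 6 = 22 days remain (2259 is not a leap year, so February has 28 days).
Then March (31), April (30): 31 + 30 = 61 days.
May 1–17, 2259: 17 days.
Residual: 100 days.
Total: 2657 days.
2657 mod 7 = 4, so 4 days after Friday is Tuesday.

Tuesday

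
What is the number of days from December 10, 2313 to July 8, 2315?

575

December 2313: 31 − 10 = 21 days remain.
Then 18 full months totalling 546 days.
July 1–8, 2315: 8 days.
Total: 21 + 546 + 8 = 575 days.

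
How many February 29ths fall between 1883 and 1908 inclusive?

6

Years divisible by 4 in [1883, 1908]: 1884, 1888, 1892, 1896, 1900, 1904, 1908.
Of these, 1900 is divisible by 100 but not 400, so not leap.
Leap years: 7 − 1 = 6.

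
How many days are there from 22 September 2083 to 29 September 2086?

September 22, 2083 → September 22, 2084: 366 days (2084 is a leap year).
September 22, 2084 → September 22, 2085: 365 days.
September 22, 2085 → September 22, 2086: 365 days.
Within September 2086: 29 − 22 = 7 days.
Total: 1103 days.

1103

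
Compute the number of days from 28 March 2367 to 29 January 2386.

6882

From March 28, 2367 to March 28, 2385: 18 years, of which 5 contain a Feb 29 — 13×365 + 5×366 = 6575 days.
March 2385: 31 − 28 = 3 days remain.
Then 9 full months totalling 275 days.
January 1–29, 2386: 29 days.
Residual: 307 days.
Total: 6882 days.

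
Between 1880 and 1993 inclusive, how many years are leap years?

Years divisible by 4: 1880, 1884, …, 1992 — 29 in all.
Of these, 1900 is divisible by 100 but not 400, so not leap.
Leap years: 29 − 1 = 28.

28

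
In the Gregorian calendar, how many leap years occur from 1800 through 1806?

Years divisible by 4 in [1800, 1806]: 1800, 1804.
Of these, 1800 is divisible by 100 but not 400, so not leap.
Leap years: 2 − 1 = 1.

1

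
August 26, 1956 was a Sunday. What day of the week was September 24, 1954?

Friday

Count forward from the earlier date (September 24, 1954) to the later (August 26, 1956):
Day-of-year of September 24, 1954: 267.
Day-of-year of August 26, 1956: 239.
1954 has 365 days, so 365 − 267 = 98 days remain in 1954.
Full years: 1955: 365. Sum = 365.
Total: 98 + 365 + 239 = 702 days.
702 mod 7 = 2, so 2 days before Sunday is Friday.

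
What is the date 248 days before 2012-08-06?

2011-12-02

Count 248 days before August 6, 2012:
Day-of-year of December 2, 2011: 336.
Day-of-year of August 6, 2012: 219.
2011 has 365 days, so 365 − 336 = 29 days remain in 2011.
Total: 29 + 219 = 248 days.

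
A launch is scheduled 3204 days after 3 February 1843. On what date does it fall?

12 November 1851

Count 3204 days after February 3, 1843:
From February 3, 1843 to February 3, 1851: 8 years, of which 2 contain a Feb 29 — 6×365 + 2×366 = 2922 days.
February 1851: 28 − 3 = 25 days remain (1851 is not a leap year, so February has 28 days).
Then March (31), April (30), May (31), June (30), July (31), August (31), September (30), October (31): 31 + 30 + 31 + 30 + 31 + 31 + 30 + 31 = 245 days.
November 1–12, 1851: 12 days.
Residual: 282 days.
Total: 3204 days.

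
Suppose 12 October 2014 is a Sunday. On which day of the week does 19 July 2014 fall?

Count forward from the earlier date (July 19, 2014) to the later (October 12, 2014):
July 2014: 31 − 19 = 12 days remain.
Then August (31), September (30): 31 + 30 = 61 days.
October 1–12, 2014: 12 days.
Total: 12 + 61 + 12 = 85 days.
85 mod 7 = 1, so 1 day before Sunday is Saturday.

Saturday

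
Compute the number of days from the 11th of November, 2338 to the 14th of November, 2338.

Within November 2338: 14 − 11 = 3 days.

3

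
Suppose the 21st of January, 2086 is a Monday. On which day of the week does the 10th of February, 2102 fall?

From January 21, 2086 to January 21, 2102: 16 years, of which 3 contain a Feb 29 — 13×365 + 3×366 = 5843 days.
(2100 is not a leap year (divisible by 100 but not 400).)
January 2102: 31 − 21 = 10 days remain.
February 1–10, 2102: 10 days (2102 is not a leap year).
Residual: 20 days.
Total: 5863 days.
5863 mod 7 = 4, so 4 days after Monday is Friday.

Friday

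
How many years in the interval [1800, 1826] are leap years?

6

Years divisible by 4 in [1800, 1826]: 1800, 1804, 1808, 1812, 1816, 1820, 1824.
Of these, 1800 is divisible by 100 but not 400, so not leap.
Leap years: 7 − 1 = 6.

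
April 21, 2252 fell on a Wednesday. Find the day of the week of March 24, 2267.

From April 21, 2252 to April 21, 2266: 14 years, of which 3 contain a Feb 29 — 11×365 + 3×366 = 5113 days.
April 2266: 30 − 21 = 9 days remain.
Then 10 full months totalling 304 days.
March 1–24, 2267: 24 days.
Residual: 337 days.
Total: 5450 days.
5450 mod 7 = 4, so 4 days after Wednesday is Sunday.

Sunday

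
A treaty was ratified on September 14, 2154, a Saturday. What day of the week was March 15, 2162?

Monday

Day-of-year of September 14, 2154: 257.
Day-of-year of March 15, 2162: 74.
2154 has 365 days, so 365 − 257 = 108 days remain in 2154.
Full years 2155–2161: 5 common + 2 leap = 5×365 + 2×366 = 2557 days.
Total: 108 + 2557 + 74 = 2739 days.
2739 mod 7 = 2, so 2 days after Saturday is Monday.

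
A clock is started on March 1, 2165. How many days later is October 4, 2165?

March 2165: 31 − 1 = 30 days remain.
Then April (30), May (31), June (30), July (31), August (31), September (30): 30 + 31 + 30 + 31 + 31 + 30 = 183 days.
October 1–4, 2165: 4 days.
Total: 30 + 183 + 4 = 217 days.

217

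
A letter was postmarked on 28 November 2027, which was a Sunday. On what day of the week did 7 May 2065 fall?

Thursday

Day-of-year of November 28, 2027: 332.
Day-of-year of May 7, 2065: 127.
2027 has 365 days, so 365 − 332 = 33 days remain in 2027.
Full years 2028–2064: 27 common + 10 leap = 27×365 + 10×366 = 13515 days.
Total: 33 + 13515 + 127 = 13675 days.
13675 mod 7 = 4, so 4 days after Sunday is Thursday.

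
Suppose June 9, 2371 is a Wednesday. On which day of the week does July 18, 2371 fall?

June 2371: 30 − 9 = 21 days remain.
July 1–18, 2371: 18 days.
Total: 21 + 18 = 39 days.
39 mod 7 = 4, so 4 days after Wednesday is Sunday.

Sunday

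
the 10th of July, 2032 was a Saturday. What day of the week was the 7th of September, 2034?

July 10, 2032 → July 10, 2033: 365 days.
July 10, 2033 → July 10, 2034: 365 days.
July 2034: 31 − 10 = 21 days remain.
Then August (31): 31 days.
September 1–7, 2034: 7 days.
Residual: 59 days.
Total: 789 days.
789 mod 7 = 5, so 5 days after Saturday is Thursday.

Thursday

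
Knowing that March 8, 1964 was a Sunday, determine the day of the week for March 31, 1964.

Within March 1964: 31 − 8 = 23 days.
23 mod 7 = 2, so 2 days after Sunday is Tuesday.

Tuesday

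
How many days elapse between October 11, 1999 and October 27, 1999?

Within October 1999: 27 − 11 = 16 days.

16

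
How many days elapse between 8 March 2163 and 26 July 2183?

From March 8, 2163 to March 8, 2183: 20 years, of which 5 contain a Feb 29 — 15×365 + 5×366 = 7305 days.
March 2183: 31 − 8 = 23 days remain.
Then April (30), May (31), June (30): 30 + 31 + 30 = 91 days.
July 1–26, 2183: 26 days.
Residual: 140 days.
Total: 7445 days.

7445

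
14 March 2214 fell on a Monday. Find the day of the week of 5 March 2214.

Saturday

Count forward from the earlier date (March 5, 2214) to the later (March 14, 2214):
Within March 2214: 14 − 5 = 9 days.
9 mod 7 = 2, so 2 days before Monday is Saturday.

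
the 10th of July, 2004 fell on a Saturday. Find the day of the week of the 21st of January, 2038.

From July 10, 2004 to July 10, 2037: 33 years, of which 8 contain a Feb 29 — 25×365 + 8×366 = 12053 days.
July 2037: 31 − 10 = 21 days remain.
Then August (31), September (30), October (31), November (30), December (31): 31 + 30 + 31 + 30 + 31 = 153 days.
January 1–21, 2038: 21 days.
Residual: 195 days.
Total: 12248 days.
12248 mod 7 = 5, so 5 days after Saturday is Thursday.

Thursday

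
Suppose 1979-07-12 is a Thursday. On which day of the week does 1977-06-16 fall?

Thursday

Count forward from the earlier date (June 16, 1977) to the later (July 12, 1979):
June 1977: 30 − 16 = 14 days remain.
Then 24 full months totalling 730 days.
July 1–12, 1979: 12 days.
Total: 14 + 730 + 12 = 756 days.
756 is a multiple of 7, so 1977-06-16 falls on the same weekday: Thursday.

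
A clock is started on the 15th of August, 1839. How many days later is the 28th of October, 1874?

12858

From August 15, 1839 to August 15, 1874: 35 years, of which 9 contain a Feb 29 — 26×365 + 9×366 = 12784 days.
August 1874: 31 − 15 = 16 days remain.
Then September (30): 30 days.
October 1–28, 1874: 28 days.
Residual: 74 days.
Total: 12858 days.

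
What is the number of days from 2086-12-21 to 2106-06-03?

7103

Day-of-year of December 21, 2086: 355.
Day-of-year of June 3, 2106: 154.
2086 has 365 days, so 365 − 355 = 10 days remain in 2086.
Full years 2087–2105: 15 common + 4 leap = 15×365 + 4×366 = 6939 days.
Total: 10 + 6939 + 154 = 7103 days.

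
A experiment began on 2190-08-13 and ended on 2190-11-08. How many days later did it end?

87

August 2190: 31 − 13 = 18 days remain.
Then September (30), October (31): 30 + 31 = 61 days.
November 1–8, 2190: 8 days.
Total: 18 + 61 + 8 = 87 days.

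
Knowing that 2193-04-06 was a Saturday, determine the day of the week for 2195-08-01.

April 6, 2193 → April 6, 2194: 365 days.
April 6, 2194 → April 6, 2195: 365 days.
April 2195: 30 − 6 = 24 days remain.
Then May (31), June (30), July (31): 31 + 30 + 31 = 92 days.
August 1, 2195: 1 day.
Residual: 117 days.
Total: 847 days.
847 is a multiple of 7, so 2195-08-01 falls on the same weekday: Saturday.

Saturday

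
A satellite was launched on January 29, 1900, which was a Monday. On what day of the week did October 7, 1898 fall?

Friday

Count forward from the earlier date (October 7, 1898) to the later (January 29, 1900):
October 1898: 31 − 7 = 24 days remain.
Then 14 full months totalling 426 days.
January 1–29, 1900: 29 days.
Total: 24 + 426 + 29 = 479 days.
479 mod 7 = 3, so 3 days before Monday is Friday.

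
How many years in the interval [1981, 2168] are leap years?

46

Years divisible by 4: 1984, 1988, …, 2168 — 47 in all.
Of these, 2100 is divisible by 100 but not 400, so not leap.
2000 is divisible by 400, so still leap.
Leap years: 47 − 1 = 46.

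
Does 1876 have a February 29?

1876 is a leap year.

Yes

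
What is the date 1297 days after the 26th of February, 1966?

the 15th of September, 1969

Count 1297 days after February 26, 1966:
February 26, 1966 → February 26, 1967: 365 days.
February 26, 1967 → February 26, 1968: 365 days.
February 26, 1968 → February 26, 1969: 366 days (1968 is a leap year).
February 1969: 28 − 26 = 2 days remain (1969 is not a leap year, so February has 28 days).
Then March (31), April (30), May (31), June (30), July (31), August (31): 31 + 30 + 31 + 30 + 31 + 31 = 184 days.
September 1–15, 1969: 15 days.
Residual: 201 days.
Total: 1297 days.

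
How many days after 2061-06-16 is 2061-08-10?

June 2061: 30 − 16 = 14 days remain.
Then July (31): 31 days.
August 1–10, 2061: 10 days.
Total: 14 + 31 + 10 = 55 days.

55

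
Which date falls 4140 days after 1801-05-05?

1812-09-04

Count 4140 days after May 5, 1801:
From May 5, 1801 to May 5, 1812: 11 years, of which 3 contain a Feb 29 — 8×365 + 3×366 = 4018 days.
May 1812: 31 − 5 = 26 days remain.
Then June (30), July (31), August (31): 30 + 31 + 31 = 92 days.
September 1–4, 1812: 4 days.
Residual: 122 days.
Total: 4140 days.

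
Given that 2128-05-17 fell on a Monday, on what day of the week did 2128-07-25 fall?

Sunday

May 2128: 31 − 17 = 14 days remain.
Then June (30): 30 days.
July 1–25, 2128: 25 days.
Total: 14 + 30 + 25 = 69 days.
69 mod 7 = 6, so 6 days after Monday is Sunday.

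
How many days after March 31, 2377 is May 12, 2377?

42

March 2377: 31 − 31 = 0 days remain.
Then April (30): 30 days.
May 1–12, 2377: 12 days.
Total: 0 + 30 + 12 = 42 days.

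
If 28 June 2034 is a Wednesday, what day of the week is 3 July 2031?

Thursday

Count forward from the earlier date (July 3, 2031) to the later (June 28, 2034):
July 3, 2031 → July 3, 2032: 366 days (2032 is a leap year).
July 3, 2032 → July 3, 2033: 365 days.
July 2033: 31 − 3 = 28 days remain.
Then 10 full months totalling 304 days.
June 1–28, 2034: 28 days.
Residual: 360 days.
Total: 1091 days.
1091 mod 7 = 6, so 6 days before Wednesday is Thursday.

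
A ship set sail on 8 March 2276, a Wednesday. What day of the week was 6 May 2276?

Saturday

March 2276: 31 − 8 = 23 days remain.
Then April (30): 30 days.
May 1–6, 2276: 6 days.
Total: 23 + 30 + 6 = 59 days.
59 mod 7 = 3, so 3 days after Wednesday is Saturday.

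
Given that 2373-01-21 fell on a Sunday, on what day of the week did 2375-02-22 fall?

Saturday

January 2373: 31 − 21 = 10 days remain.
Then 24 full months totalling 730 days.
February 1–22, 2375: 22 days (2375 is not a leap year).
Total: 10 + 730 + 22 = 762 days.
762 mod 7 = 6, so 6 days after Sunday is Saturday.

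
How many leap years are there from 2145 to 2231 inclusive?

20

Years divisible by 4: 2148, 2152, …, 2228 — 21 in all.
Of these, 2200 is divisible by 100 but not 400, so not leap.
Leap years: 21 − 1 = 20.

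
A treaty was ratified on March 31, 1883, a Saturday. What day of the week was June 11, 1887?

March 31, 1883 → March 31, 1884: 366 days (1884 is a leap year).
March 31, 1884 → March 31, 1885: 365 days.
March 31, 1885 → March 31, 1886: 365 days.
March 31, 1886 → March 31, 1887: 365 days.
March 1887: 31 − 31 = 0 days remain.
Then April (30), May (31): 30 + 31 = 61 days.
June 1–11, 1887: 11 days.
Residual: 72 days.
Total: 1533 days.
1533 is a multiple of 7, so June 11, 1887 falls on the same weekday: Saturday.

Saturday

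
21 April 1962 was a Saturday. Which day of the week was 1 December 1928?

Saturday

Count forward from the earlier date (December 1, 1928) to the later (April 21, 1962):
Day-of-year of December 1, 1928: 336.
Day-of-year of April 21, 1962: 111.
1928 has 366 days, so 366 − 336 = 30 days remain in 1928.
Full years 1929–1961: 25 common + 8 leap = 25×365 + 8×366 = 12053 days.
Total: 30 + 12053 + 111 = 12194 days.
12194 is a multiple of 7, so 1 December 1928 falls on the same weekday: Saturday.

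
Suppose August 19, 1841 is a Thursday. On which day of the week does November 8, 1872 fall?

Friday

Day-of-year of August 19, 1841: 231.
Day-of-year of November 8, 1872: 313.
1841 has 365 days, so 365 − 231 = 134 days remain in 1841.
Full years 1842–1871: 23 common + 7 leap = 23×365 + 7×366 = 10957 days.
Total: 134 + 10957 + 313 = 11404 days.
11404 mod 7 = 1, so 1 day after Thursday is Friday.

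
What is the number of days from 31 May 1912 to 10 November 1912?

163

May 1912: 31 − 31 = 0 days remain.
Then June (30), July (31), August (31), September (30), October (31): 30 + 31 + 31 + 30 + 31 = 153 days.
November 1–10, 1912: 10 days.
Total: 0 + 153 + 10 = 163 days.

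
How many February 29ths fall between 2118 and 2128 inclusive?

Years divisible by 4 in [2118, 2128]: 2120, 2124, 2128.
No century exceptions apply. Count: 3.

3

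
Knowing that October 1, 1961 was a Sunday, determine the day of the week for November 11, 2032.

From October 1, 1961 to October 1, 2032: 71 years, of which 18 contain a Feb 29 — 53×365 + 18×366 = 25933 days.
(2000 is a leap year (divisible by 400).)
October 2032: 31 − 1 = 30 days remain.
November 1–11, 2032: 11 days.
Residual: 41 days.
Total: 25974 days.
25974 mod 7 = 4, so 4 days after Sunday is Thursday.

Thursday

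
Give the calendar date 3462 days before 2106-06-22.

2096-12-28

Count 3462 days before June 22, 2106:
From December 28, 2096 to December 28, 2105: 9 years, of which 1 contains a Feb 29 — 8×365 + 1×366 = 3286 days.
(2100 is not a leap year (divisible by 100 but not 400).)
December 2105: 31 − 28 = 3 days remain.
Then January (31), February 2106 (28), March (31), April (30), May (31): 31 + 28 + 31 + 30 + 31 = 151 days.
June 1–22, 2106: 22 days.
Residual: 176 days.
Total: 3462 days.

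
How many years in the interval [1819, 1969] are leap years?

Years divisible by 4: 1820, 1824, …, 1968 — 38 in all.
Of these, 1900 is divisible by 100 but not 400, so not leap.
Leap years: 38 − 1 = 37.

37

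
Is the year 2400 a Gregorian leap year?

2400 is a leap year (divisible by 400).

Yes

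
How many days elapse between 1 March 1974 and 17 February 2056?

29938

Day-of-year of March 1, 1974: 60.
Day-of-year of February 17, 2056: 48.
1974 has 365 days, so 365 − 60 = 305 days remain in 1974.
Full years 1975–2055: 61 common + 20 leap = 61×365 + 20×366 = 29585 days.
Total: 305 + 29585 + 48 = 29938 days.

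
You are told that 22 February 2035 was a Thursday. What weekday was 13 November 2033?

Sunday

Count forward from the earlier date (November 13, 2033) to the later (February 22, 2035):
Day-of-year of November 13, 2033: 317.
Day-of-year of February 22, 2035: 53.
2033 has 365 days, so 365 − 317 = 48 days remain in 2033.
Full years: 2034: 365. Sum = 365.
Total: 48 + 365 + 53 = 466 days.
466 mod 7 = 4, so 4 days before Thursday is Sunday.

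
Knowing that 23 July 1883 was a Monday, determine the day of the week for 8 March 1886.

July 23, 1883 → July 23, 1884: 366 days (1884 is a leap year).
July 23, 1884 → July 23, 1885: 365 days.
July 1885: 31 − 23 = 8 days remain.
Then August (31), September (30), October (31), November (30), December (31), January (31), February 1886 (28): 31 + 30 + 31 + 30 + 31 + 31 + 28 = 212 days.
March 1–8, 1886: 8 days.
Residual: 228 days.
Total: 959 days.
959 is a multiple of 7, so 8 March 1886 falls on the same weekday: Monday.

Monday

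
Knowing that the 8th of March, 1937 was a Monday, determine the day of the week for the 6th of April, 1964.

From March 8, 1937 to March 8, 1964: 27 years, of which 7 contain a Feb 29 — 20×365 + 7×366 = 9862 days.
March 1964: 31 − 8 = 23 days remain.
April 1–6, 1964: 6 days.
Residual: 29 days.
Total: 9891 days.
9891 is a multiple of 7, so the 6th of April, 1964 falls on the same weekday: Monday.

Monday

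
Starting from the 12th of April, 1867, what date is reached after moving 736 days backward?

the 6th of April, 1865

Count 736 days before April 12, 1867:
April 6, 1865 → April 6, 1866: 365 days.
April 6, 1866 → April 6, 1867: 365 days.
Within April 1867: 12 − 6 = 6 days.
Total: 736 days.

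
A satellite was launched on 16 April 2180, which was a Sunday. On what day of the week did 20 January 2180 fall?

Count forward from the earlier date (January 20, 2180) to the later (April 16, 2180):
January 2180: 31 − 20 = 11 days remain.
Then February 2180 (29), March (31): 29 + 31 = 60 days.
April 1–16, 2180: 16 days.
Total: 11 + 60 + 16 = 87 days.
87 mod 7 = 3, so 3 days before Sunday is Thursday.

Thursday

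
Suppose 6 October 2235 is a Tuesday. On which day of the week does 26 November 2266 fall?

Monday

From October 6, 2235 to October 6, 2266: 31 years, of which 8 contain a Feb 29 — 23×365 + 8×366 = 11323 days.
October 2266: 31 − 6 = 25 days remain.
November 1–26, 2266: 26 days.
Residual: 51 days.
Total: 11374 days.
11374 mod 7 = 6, so 6 days after Tuesday is Monday.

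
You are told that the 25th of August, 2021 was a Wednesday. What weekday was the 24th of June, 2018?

Count forward from the earlier date (June 24, 2018) to the later (August 25, 2021):
Day-of-year of June 24, 2018: 175.
Day-of-year of August 25, 2021: 237.
2018 has 365 days, so 365 − 175 = 190 days remain in 2018.
Full years: 2019: 365; 2020: 366. Sum = 731.
Total: 190 + 731 + 237 = 1158 days.
1158 mod 7 = 3, so 3 days before Wednesday is Sunday.

Sunday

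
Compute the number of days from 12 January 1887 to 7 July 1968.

29761

Day-of-year of January 12, 1887: 12.
Day-of-year of July 7, 1968: 189.
1887 has 365 days, so 365 − 12 = 353 days remain in 1887.
Full years 1888–1967: 61 common + 19 leap = 61×365 + 19×366 = 29219 days.
Total: 353 + 29219 + 189 = 29761 days.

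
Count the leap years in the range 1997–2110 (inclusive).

27

Years divisible by 4: 2000, 2004, …, 2108 — 28 in all.
Of these, 2100 is divisible by 100 but not 400, so not leap.
2000 is divisible by 400, so still leap.
Leap years: 28 − 1 = 27.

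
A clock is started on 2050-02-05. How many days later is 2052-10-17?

February 5, 2050 → February 5, 2051: 365 days.
February 5, 2051 → February 5, 2052: 365 days.
February 2052: 29 − 5 = 24 days remain (2052 is a leap year, so February has 29 days).
Then March (31), April (30), May (31), June (30), July (31), August (31), September (30): 31 + 30 + 31 + 30 + 31 + 31 + 30 = 214 days.
October 1–17, 2052: 17 days.
Residual: 255 days.
Total: 985 days.

985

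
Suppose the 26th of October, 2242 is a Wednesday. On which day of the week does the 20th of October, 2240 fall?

Count forward from the earlier date (October 20, 2240) to the later (October 26, 2242):
Day-of-year of October 20, 2240: 294.
Day-of-year of October 26, 2242: 299.
2240 has 366 days, so 366 − 294 = 72 days remain in 2240.
Full years: 2241: 365. Sum = 365.
Total: 72 + 365 + 299 = 736 days.
736 mod 7 = 1, so 1 day before Wednesday is Tuesday.

Tuesday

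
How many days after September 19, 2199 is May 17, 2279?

29094

Day-of-year of September 19, 2199: 262.
Day-of-year of May 17, 2279: 137.
2199 has 365 days, so 365 − 262 = 103 days remain in 2199.
Full years 2200–2278: 60 common + 19 leap = 60×365 + 19×366 = 28854 days.
Total: 103 + 28854 + 137 = 29094 days.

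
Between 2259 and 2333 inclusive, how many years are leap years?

18

Years divisible by 4: 2260, 2264, …, 2332 — 19 in all.
Of these, 2300 is divisible by 100 but not 400, so not leap.
Leap years: 19 − 1 = 18.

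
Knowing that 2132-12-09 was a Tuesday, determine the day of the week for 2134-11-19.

Friday

December 2132: 31 − 9 = 22 days remain.
Then 22 full months totalling 669 days.
November 1–19, 2134: 19 days.
Total: 22 + 669 + 19 = 710 days.
710 mod 7 = 3, so 3 days after Tuesday is Friday.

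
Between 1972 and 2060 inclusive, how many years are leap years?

23

Years divisible by 4: 1972, 1976, …, 2060 — 23 in all.
2000 is divisible by 400, so still leap.
No century exceptions apply. Count: 23.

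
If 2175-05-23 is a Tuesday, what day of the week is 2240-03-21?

Saturday

Day-of-year of May 23, 2175: 143.
Day-of-year of March 21, 2240: 81.
2175 has 365 days, so 365 − 143 = 222 days remain in 2175.
Full years 2176–2239: 49 common + 15 leap = 49×365 + 15×366 = 23375 days.
Total: 222 + 23375 + 81 = 23678 days.
23678 mod 7 = 4, so 4 days after Tuesday is Saturday.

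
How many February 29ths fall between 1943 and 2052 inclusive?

Years divisible by 4: 1944, 1948, …, 2052 — 28 in all.
2000 is divisible by 400, so still leap.
No century exceptions apply. Count: 28.

28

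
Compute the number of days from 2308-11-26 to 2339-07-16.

From November 26, 2308 to November 26, 2338: 30 years, of which 7 contain a Feb 29 — 23×365 + 7×366 = 10957 days.
November 2338: 30 − 26 = 4 days remain.
Then December (31), January (31), February 2339 (28), March (31), April (30), May (31), June (30): 31 + 31 + 28 + 31 + 30 + 31 + 30 = 212 days.
July 1–16, 2339: 16 days.
Residual: 232 days.
Total: 11189 days.

11189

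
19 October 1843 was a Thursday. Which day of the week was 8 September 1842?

Count forward from the earlier date (September 8, 1842) to the later (October 19, 1843):
Day-of-year of September 8, 1842: 251.
Day-of-year of October 19, 1843: 292.
1842 has 365 days, so 365 − 251 = 114 days remain in 1842.
Total: 114 + 292 = 406 days.
406 is a multiple of 7, so 8 September 1842 falls on the same weekday: Thursday.

Thursday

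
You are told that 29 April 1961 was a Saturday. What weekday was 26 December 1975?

Day-of-year of April 29, 1961: 119.
Day-of-year of December 26, 1975: 360.
1961 has 365 days, so 365 − 119 = 246 days remain in 1961.
Full years 1962–1974: 10 common + 3 leap = 10×365 + 3×366 = 4748 days.
Total: 246 + 4748 + 360 = 5354 days.
5354 mod 7 = 6, so 6 days after Saturday is Friday.

Friday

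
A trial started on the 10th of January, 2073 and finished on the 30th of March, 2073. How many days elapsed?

79

January 2073: 31 − 10 = 21 days remain.
Then February 2073 (28): 28 days.
March 1–30, 2073: 30 days.
Total: 21 + 28 + 30 = 79 days.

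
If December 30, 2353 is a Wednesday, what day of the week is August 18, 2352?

Count forward from the earlier date (August 18, 2352) to the later (December 30, 2353):
August 2352: 31 − 18 = 13 days remain.
Then 15 full months totalling 456 days.
December 1–30, 2353: 30 days.
Total: 13 + 456 + 30 = 499 days.
499 mod 7 = 2, so 2 days before Wednesday is Monday.

Monday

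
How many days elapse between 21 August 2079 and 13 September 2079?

August 2079: 31 − 21 = 10 days remain.
September 1–13, 2079: 13 days.
Total: 10 + 13 = 23 days.

23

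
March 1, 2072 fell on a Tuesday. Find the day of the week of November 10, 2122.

Day-of-year of March 1, 2072: 61.
Day-of-year of November 10, 2122: 314.
2072 has 366 days, so 366 − 61 = 305 days remain in 2072.
Full years 2073–2121: 38 common + 11 leap = 38×365 + 11×366 = 17896 days.
Total: 305 + 17896 + 314 = 18515 days.
18515 is a multiple of 7, so November 10, 2122 falls on the same weekday: Tuesday.

Tuesday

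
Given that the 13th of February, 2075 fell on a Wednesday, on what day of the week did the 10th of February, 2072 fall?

Count forward from the earlier date (February 10, 2072) to the later (February 13, 2075):
Day-of-year of February 10, 2072: 41.
Day-of-year of February 13, 2075: 44.
2072 has 366 days, so 366 − 41 = 325 days remain in 2072.
Full years: 2073: 365; 2074: 365. Sum = 730.
Total: 325 + 730 + 44 = 1099 days.
1099 is a multiple of 7, so the 10th of February, 2072 falls on the same weekday: Wednesday.

Wednesday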